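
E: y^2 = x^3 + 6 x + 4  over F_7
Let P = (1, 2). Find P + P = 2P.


Doubling: s = (3 x1^2 + a) / (2 y1)
s = (3*1^2 + 6) / (2*2) mod 7 = 4
x3 = s^2 - 2 x1 mod 7 = 4^2 - 2*1 = 0
y3 = s (x1 - x3) - y1 mod 7 = 4 * (1 - 0) - 2 = 2

2P = (0, 2)


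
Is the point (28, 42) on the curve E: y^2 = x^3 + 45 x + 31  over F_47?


Check whether y^2 = x^3 + 45 x + 31 (mod 47) for (x, y) = (28, 42).
LHS: y^2 = 42^2 mod 47 = 25
RHS: x^3 + 45 x + 31 = 28^3 + 45*28 + 31 mod 47 = 25
LHS = RHS

Yes, on the curve


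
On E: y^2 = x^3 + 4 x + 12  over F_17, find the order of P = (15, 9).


Compute successive multiples of P until we hit O:
  1P = (15, 9)
  2P = (5, 15)
  3P = (13, 0)
  4P = (5, 2)
  5P = (15, 8)
  6P = O

ord(P) = 6


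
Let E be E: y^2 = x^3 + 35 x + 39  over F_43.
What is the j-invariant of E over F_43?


Delta = -16(4 a^3 + 27 b^2) mod 43 = 13
-1728 * (4 a)^3 = -1728 * (4*35)^3 mod 43 = 16
j = 16 * 13^(-1) mod 43 = 31

j = 31 (mod 43)


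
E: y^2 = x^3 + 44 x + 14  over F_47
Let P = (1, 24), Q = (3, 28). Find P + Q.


P != Q, so use the chord formula.
s = (y2 - y1) / (x2 - x1) = (4) / (2) mod 47 = 2
x3 = s^2 - x1 - x2 mod 47 = 2^2 - 1 - 3 = 0
y3 = s (x1 - x3) - y1 mod 47 = 2 * (1 - 0) - 24 = 25

P + Q = (0, 25)


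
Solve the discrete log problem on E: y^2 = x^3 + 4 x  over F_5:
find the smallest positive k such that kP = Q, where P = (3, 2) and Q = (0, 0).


Enumerate multiples of P until we hit Q = (0, 0):
  1P = (3, 2)
  2P = (0, 0)
Match found at i = 2.

k = 2


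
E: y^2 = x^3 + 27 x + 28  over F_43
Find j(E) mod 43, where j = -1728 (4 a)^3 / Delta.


Delta = -16(4 a^3 + 27 b^2) mod 43 = 39
-1728 * (4 a)^3 = -1728 * (4*27)^3 mod 43 = 42
j = 42 * 39^(-1) mod 43 = 11

j = 11 (mod 43)


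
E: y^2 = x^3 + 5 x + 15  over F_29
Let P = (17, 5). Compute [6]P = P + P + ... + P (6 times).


k = 6 = 110_2 (binary, LSB first: 011)
Double-and-add from P = (17, 5):
  bit 0 = 0: acc unchanged = O
  bit 1 = 1: acc = O + (2, 27) = (2, 27)
  bit 2 = 1: acc = (2, 27) + (5, 22) = (28, 26)

6P = (28, 26)


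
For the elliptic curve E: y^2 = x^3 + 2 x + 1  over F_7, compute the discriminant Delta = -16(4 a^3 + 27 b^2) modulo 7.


4 a^3 + 27 b^2 = 4*2^3 + 27*1^2 = 32 + 27 = 59
Delta = -16 * (59) = -944
Delta mod 7 = 1

Delta = 1 (mod 7)


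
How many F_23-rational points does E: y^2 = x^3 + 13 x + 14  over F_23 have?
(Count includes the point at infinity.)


For each x in F_23, count y with y^2 = x^3 + 13 x + 14 mod 23:
  x = 2: RHS = 2, y in [5, 18]  -> 2 point(s)
  x = 6: RHS = 9, y in [3, 20]  -> 2 point(s)
  x = 8: RHS = 9, y in [3, 20]  -> 2 point(s)
  x = 9: RHS = 9, y in [3, 20]  -> 2 point(s)
  x = 11: RHS = 16, y in [4, 19]  -> 2 point(s)
  x = 12: RHS = 12, y in [9, 14]  -> 2 point(s)
  x = 18: RHS = 8, y in [10, 13]  -> 2 point(s)
  x = 19: RHS = 13, y in [6, 17]  -> 2 point(s)
  x = 21: RHS = 3, y in [7, 16]  -> 2 point(s)
  x = 22: RHS = 0, y in [0]  -> 1 point(s)
Affine points: 19. Add the point at infinity: total = 20.

#E(F_23) = 20


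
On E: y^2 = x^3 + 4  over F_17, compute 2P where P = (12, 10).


Doubling: s = (3 x1^2 + a) / (2 y1)
s = (3*12^2 + 0) / (2*10) mod 17 = 8
x3 = s^2 - 2 x1 mod 17 = 8^2 - 2*12 = 6
y3 = s (x1 - x3) - y1 mod 17 = 8 * (12 - 6) - 10 = 4

2P = (6, 4)


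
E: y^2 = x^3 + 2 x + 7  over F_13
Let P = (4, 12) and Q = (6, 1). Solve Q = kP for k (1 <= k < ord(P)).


Enumerate multiples of P until we hit Q = (6, 1):
  1P = (4, 12)
  2P = (6, 12)
  3P = (3, 1)
  4P = (10, 0)
  5P = (3, 12)
  6P = (6, 1)
Match found at i = 6.

k = 6


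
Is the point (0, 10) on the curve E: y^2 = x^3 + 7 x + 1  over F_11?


Check whether y^2 = x^3 + 7 x + 1 (mod 11) for (x, y) = (0, 10).
LHS: y^2 = 10^2 mod 11 = 1
RHS: x^3 + 7 x + 1 = 0^3 + 7*0 + 1 mod 11 = 1
LHS = RHS

Yes, on the curve


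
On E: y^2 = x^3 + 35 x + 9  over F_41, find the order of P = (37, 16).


Compute successive multiples of P until we hit O:
  1P = (37, 16)
  2P = (7, 8)
  3P = (6, 36)
  4P = (2, 13)
  5P = (33, 23)
  6P = (33, 18)
  7P = (2, 28)
  8P = (6, 5)
  ... (continuing to 11P)
  11P = O

ord(P) = 11


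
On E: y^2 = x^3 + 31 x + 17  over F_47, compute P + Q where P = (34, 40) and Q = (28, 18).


P != Q, so use the chord formula.
s = (y2 - y1) / (x2 - x1) = (25) / (41) mod 47 = 35
x3 = s^2 - x1 - x2 mod 47 = 35^2 - 34 - 28 = 35
y3 = s (x1 - x3) - y1 mod 47 = 35 * (34 - 35) - 40 = 19

P + Q = (35, 19)


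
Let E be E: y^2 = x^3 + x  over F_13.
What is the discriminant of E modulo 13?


4 a^3 + 27 b^2 = 4*1^3 + 27*0^2 = 4 + 0 = 4
Delta = -16 * (4) = -64
Delta mod 13 = 1

Delta = 1 (mod 13)


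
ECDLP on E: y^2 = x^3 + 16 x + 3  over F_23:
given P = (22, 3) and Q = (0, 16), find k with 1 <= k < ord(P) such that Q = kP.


Enumerate multiples of P until we hit Q = (0, 16):
  1P = (22, 3)
  2P = (5, 1)
  3P = (14, 2)
  4P = (19, 6)
  5P = (6, 4)
  6P = (3, 3)
  7P = (21, 20)
  8P = (16, 10)
  9P = (10, 6)
  10P = (4, 4)
  11P = (9, 18)
  12P = (0, 7)
  13P = (17, 17)
  14P = (13, 4)
  15P = (13, 19)
  16P = (17, 6)
  17P = (0, 16)
Match found at i = 17.

k = 17


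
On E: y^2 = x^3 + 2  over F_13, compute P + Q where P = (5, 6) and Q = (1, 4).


P != Q, so use the chord formula.
s = (y2 - y1) / (x2 - x1) = (11) / (9) mod 13 = 7
x3 = s^2 - x1 - x2 mod 13 = 7^2 - 5 - 1 = 4
y3 = s (x1 - x3) - y1 mod 13 = 7 * (5 - 4) - 6 = 1

P + Q = (4, 1)


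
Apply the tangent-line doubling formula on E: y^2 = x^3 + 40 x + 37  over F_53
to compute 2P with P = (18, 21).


Doubling: s = (3 x1^2 + a) / (2 y1)
s = (3*18^2 + 40) / (2*21) mod 53 = 14
x3 = s^2 - 2 x1 mod 53 = 14^2 - 2*18 = 1
y3 = s (x1 - x3) - y1 mod 53 = 14 * (18 - 1) - 21 = 5

2P = (1, 5)


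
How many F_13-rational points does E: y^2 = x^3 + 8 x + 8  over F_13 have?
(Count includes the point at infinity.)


For each x in F_13, count y with y^2 = x^3 + 8 x + 8 mod 13:
  x = 1: RHS = 4, y in [2, 11]  -> 2 point(s)
  x = 4: RHS = 0, y in [0]  -> 1 point(s)
  x = 5: RHS = 4, y in [2, 11]  -> 2 point(s)
  x = 6: RHS = 12, y in [5, 8]  -> 2 point(s)
  x = 7: RHS = 4, y in [2, 11]  -> 2 point(s)
  x = 8: RHS = 12, y in [5, 8]  -> 2 point(s)
  x = 9: RHS = 3, y in [4, 9]  -> 2 point(s)
  x = 10: RHS = 9, y in [3, 10]  -> 2 point(s)
  x = 11: RHS = 10, y in [6, 7]  -> 2 point(s)
  x = 12: RHS = 12, y in [5, 8]  -> 2 point(s)
Affine points: 19. Add the point at infinity: total = 20.

#E(F_13) = 20


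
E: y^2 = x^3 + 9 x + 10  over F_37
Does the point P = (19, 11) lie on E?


Check whether y^2 = x^3 + 9 x + 10 (mod 37) for (x, y) = (19, 11).
LHS: y^2 = 11^2 mod 37 = 10
RHS: x^3 + 9 x + 10 = 19^3 + 9*19 + 10 mod 37 = 10
LHS = RHS

Yes, on the curve


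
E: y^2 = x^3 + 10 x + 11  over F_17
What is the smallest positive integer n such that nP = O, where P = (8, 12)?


Compute successive multiples of P until we hit O:
  1P = (8, 12)
  2P = (16, 0)
  3P = (8, 5)
  4P = O

ord(P) = 4


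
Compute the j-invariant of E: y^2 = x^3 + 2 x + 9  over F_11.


Delta = -16(4 a^3 + 27 b^2) mod 11 = 4
-1728 * (4 a)^3 = -1728 * (4*2)^3 mod 11 = 5
j = 5 * 4^(-1) mod 11 = 4

j = 4 (mod 11)


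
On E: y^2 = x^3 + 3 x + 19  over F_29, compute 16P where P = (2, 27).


k = 16 = 10000_2 (binary, LSB first: 00001)
Double-and-add from P = (2, 27):
  bit 0 = 0: acc unchanged = O
  bit 1 = 0: acc unchanged = O
  bit 2 = 0: acc unchanged = O
  bit 3 = 0: acc unchanged = O
  bit 4 = 1: acc = O + (8, 27) = (8, 27)

16P = (8, 27)


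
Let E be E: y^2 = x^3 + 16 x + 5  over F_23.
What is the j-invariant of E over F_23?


Delta = -16(4 a^3 + 27 b^2) mod 23 = 20
-1728 * (4 a)^3 = -1728 * (4*16)^3 mod 23 = 7
j = 7 * 20^(-1) mod 23 = 13

j = 13 (mod 23)


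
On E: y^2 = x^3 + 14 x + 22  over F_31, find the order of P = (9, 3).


Compute successive multiples of P until we hit O:
  1P = (9, 3)
  2P = (23, 7)
  3P = (13, 18)
  4P = (25, 30)
  5P = (30, 10)
  6P = (30, 21)
  7P = (25, 1)
  8P = (13, 13)
  ... (continuing to 11P)
  11P = O

ord(P) = 11


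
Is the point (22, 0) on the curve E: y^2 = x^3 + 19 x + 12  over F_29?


Check whether y^2 = x^3 + 19 x + 12 (mod 29) for (x, y) = (22, 0).
LHS: y^2 = 0^2 mod 29 = 0
RHS: x^3 + 19 x + 12 = 22^3 + 19*22 + 12 mod 29 = 0
LHS = RHS

Yes, on the curve


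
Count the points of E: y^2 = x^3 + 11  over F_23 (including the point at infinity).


For each x in F_23, count y with y^2 = x^3 + 0 x + 11 mod 23:
  x = 1: RHS = 12, y in [9, 14]  -> 2 point(s)
  x = 4: RHS = 6, y in [11, 12]  -> 2 point(s)
  x = 7: RHS = 9, y in [3, 20]  -> 2 point(s)
  x = 9: RHS = 4, y in [2, 21]  -> 2 point(s)
  x = 11: RHS = 8, y in [10, 13]  -> 2 point(s)
  x = 13: RHS = 0, y in [0]  -> 1 point(s)
  x = 14: RHS = 18, y in [8, 15]  -> 2 point(s)
  x = 16: RHS = 13, y in [6, 17]  -> 2 point(s)
  x = 17: RHS = 2, y in [5, 18]  -> 2 point(s)
  x = 18: RHS = 1, y in [1, 22]  -> 2 point(s)
  x = 19: RHS = 16, y in [4, 19]  -> 2 point(s)
  x = 21: RHS = 3, y in [7, 16]  -> 2 point(s)
Affine points: 23. Add the point at infinity: total = 24.

#E(F_23) = 24


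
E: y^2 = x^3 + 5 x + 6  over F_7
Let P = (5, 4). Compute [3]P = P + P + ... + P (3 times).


k = 3 = 11_2 (binary, LSB first: 11)
Double-and-add from P = (5, 4):
  bit 0 = 1: acc = O + (5, 4) = (5, 4)
  bit 1 = 1: acc = (5, 4) + (6, 0) = (5, 3)

3P = (5, 3)


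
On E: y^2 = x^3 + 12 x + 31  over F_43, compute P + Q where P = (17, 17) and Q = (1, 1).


P != Q, so use the chord formula.
s = (y2 - y1) / (x2 - x1) = (27) / (27) mod 43 = 1
x3 = s^2 - x1 - x2 mod 43 = 1^2 - 17 - 1 = 26
y3 = s (x1 - x3) - y1 mod 43 = 1 * (17 - 26) - 17 = 17

P + Q = (26, 17)


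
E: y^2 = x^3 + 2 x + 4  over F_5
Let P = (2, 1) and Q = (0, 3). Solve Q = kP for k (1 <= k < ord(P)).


Enumerate multiples of P until we hit Q = (0, 3):
  1P = (2, 1)
  2P = (0, 3)
Match found at i = 2.

k = 2


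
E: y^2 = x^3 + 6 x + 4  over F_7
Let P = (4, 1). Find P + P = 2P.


Doubling: s = (3 x1^2 + a) / (2 y1)
s = (3*4^2 + 6) / (2*1) mod 7 = 6
x3 = s^2 - 2 x1 mod 7 = 6^2 - 2*4 = 0
y3 = s (x1 - x3) - y1 mod 7 = 6 * (4 - 0) - 1 = 2

2P = (0, 2)


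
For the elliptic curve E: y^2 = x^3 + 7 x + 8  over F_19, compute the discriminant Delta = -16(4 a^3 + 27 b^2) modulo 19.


4 a^3 + 27 b^2 = 4*7^3 + 27*8^2 = 1372 + 1728 = 3100
Delta = -16 * (3100) = -49600
Delta mod 19 = 9

Delta = 9 (mod 19)


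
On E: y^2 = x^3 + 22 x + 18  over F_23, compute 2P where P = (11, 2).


Doubling: s = (3 x1^2 + a) / (2 y1)
s = (3*11^2 + 22) / (2*2) mod 23 = 10
x3 = s^2 - 2 x1 mod 23 = 10^2 - 2*11 = 9
y3 = s (x1 - x3) - y1 mod 23 = 10 * (11 - 9) - 2 = 18

2P = (9, 18)


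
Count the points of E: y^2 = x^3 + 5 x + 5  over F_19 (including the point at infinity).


For each x in F_19, count y with y^2 = x^3 + 5 x + 5 mod 19:
  x = 0: RHS = 5, y in [9, 10]  -> 2 point(s)
  x = 1: RHS = 11, y in [7, 12]  -> 2 point(s)
  x = 2: RHS = 4, y in [2, 17]  -> 2 point(s)
  x = 3: RHS = 9, y in [3, 16]  -> 2 point(s)
  x = 6: RHS = 4, y in [2, 17]  -> 2 point(s)
  x = 8: RHS = 6, y in [5, 14]  -> 2 point(s)
  x = 9: RHS = 0, y in [0]  -> 1 point(s)
  x = 11: RHS = 4, y in [2, 17]  -> 2 point(s)
  x = 12: RHS = 7, y in [8, 11]  -> 2 point(s)
  x = 13: RHS = 6, y in [5, 14]  -> 2 point(s)
  x = 14: RHS = 7, y in [8, 11]  -> 2 point(s)
  x = 15: RHS = 16, y in [4, 15]  -> 2 point(s)
  x = 16: RHS = 1, y in [1, 18]  -> 2 point(s)
  x = 17: RHS = 6, y in [5, 14]  -> 2 point(s)
Affine points: 27. Add the point at infinity: total = 28.

#E(F_19) = 28


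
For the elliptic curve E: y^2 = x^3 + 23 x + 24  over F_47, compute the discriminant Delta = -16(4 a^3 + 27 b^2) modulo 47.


4 a^3 + 27 b^2 = 4*23^3 + 27*24^2 = 48668 + 15552 = 64220
Delta = -16 * (64220) = -1027520
Delta mod 47 = 41

Delta = 41 (mod 47)


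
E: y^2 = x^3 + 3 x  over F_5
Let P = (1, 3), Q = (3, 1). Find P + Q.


P != Q, so use the chord formula.
s = (y2 - y1) / (x2 - x1) = (3) / (2) mod 5 = 4
x3 = s^2 - x1 - x2 mod 5 = 4^2 - 1 - 3 = 2
y3 = s (x1 - x3) - y1 mod 5 = 4 * (1 - 2) - 3 = 3

P + Q = (2, 3)


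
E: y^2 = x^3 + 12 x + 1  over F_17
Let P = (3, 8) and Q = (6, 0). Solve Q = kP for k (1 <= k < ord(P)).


Enumerate multiples of P until we hit Q = (6, 0):
  1P = (3, 8)
  2P = (2, 4)
  3P = (11, 11)
  4P = (5, 4)
  5P = (13, 12)
  6P = (10, 13)
  7P = (0, 16)
  8P = (6, 0)
Match found at i = 8.

k = 8


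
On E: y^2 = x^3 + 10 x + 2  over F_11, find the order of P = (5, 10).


Compute successive multiples of P until we hit O:
  1P = (5, 10)
  2P = (6, 5)
  3P = (3, 2)
  4P = (8, 0)
  5P = (3, 9)
  6P = (6, 6)
  7P = (5, 1)
  8P = O

ord(P) = 8


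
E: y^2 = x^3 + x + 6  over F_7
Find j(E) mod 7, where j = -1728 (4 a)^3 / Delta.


Delta = -16(4 a^3 + 27 b^2) mod 7 = 1
-1728 * (4 a)^3 = -1728 * (4*1)^3 mod 7 = 1
j = 1 * 1^(-1) mod 7 = 1

j = 1 (mod 7)


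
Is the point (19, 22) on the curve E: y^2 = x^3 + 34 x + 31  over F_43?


Check whether y^2 = x^3 + 34 x + 31 (mod 43) for (x, y) = (19, 22).
LHS: y^2 = 22^2 mod 43 = 11
RHS: x^3 + 34 x + 31 = 19^3 + 34*19 + 31 mod 43 = 11
LHS = RHS

Yes, on the curve


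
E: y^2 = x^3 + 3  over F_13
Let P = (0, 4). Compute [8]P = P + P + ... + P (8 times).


k = 8 = 1000_2 (binary, LSB first: 0001)
Double-and-add from P = (0, 4):
  bit 0 = 0: acc unchanged = O
  bit 1 = 0: acc unchanged = O
  bit 2 = 0: acc unchanged = O
  bit 3 = 1: acc = O + (0, 9) = (0, 9)

8P = (0, 9)


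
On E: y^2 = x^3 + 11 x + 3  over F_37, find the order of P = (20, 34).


Compute successive multiples of P until we hit O:
  1P = (20, 34)
  2P = (8, 23)
  3P = (25, 20)
  4P = (25, 17)
  5P = (8, 14)
  6P = (20, 3)
  7P = O

ord(P) = 7


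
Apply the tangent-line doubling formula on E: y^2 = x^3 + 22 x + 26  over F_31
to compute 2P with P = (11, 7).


Doubling: s = (3 x1^2 + a) / (2 y1)
s = (3*11^2 + 22) / (2*7) mod 31 = 12
x3 = s^2 - 2 x1 mod 31 = 12^2 - 2*11 = 29
y3 = s (x1 - x3) - y1 mod 31 = 12 * (11 - 29) - 7 = 25

2P = (29, 25)


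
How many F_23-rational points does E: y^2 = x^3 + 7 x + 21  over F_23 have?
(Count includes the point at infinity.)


For each x in F_23, count y with y^2 = x^3 + 7 x + 21 mod 23:
  x = 1: RHS = 6, y in [11, 12]  -> 2 point(s)
  x = 3: RHS = 0, y in [0]  -> 1 point(s)
  x = 6: RHS = 3, y in [7, 16]  -> 2 point(s)
  x = 9: RHS = 8, y in [10, 13]  -> 2 point(s)
  x = 11: RHS = 3, y in [7, 16]  -> 2 point(s)
  x = 12: RHS = 16, y in [4, 19]  -> 2 point(s)
  x = 13: RHS = 9, y in [3, 20]  -> 2 point(s)
  x = 17: RHS = 16, y in [4, 19]  -> 2 point(s)
  x = 22: RHS = 13, y in [6, 17]  -> 2 point(s)
Affine points: 17. Add the point at infinity: total = 18.

#E(F_23) = 18


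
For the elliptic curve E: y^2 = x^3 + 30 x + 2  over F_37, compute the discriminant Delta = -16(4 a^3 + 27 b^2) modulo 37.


4 a^3 + 27 b^2 = 4*30^3 + 27*2^2 = 108000 + 108 = 108108
Delta = -16 * (108108) = -1729728
Delta mod 37 = 22

Delta = 22 (mod 37)


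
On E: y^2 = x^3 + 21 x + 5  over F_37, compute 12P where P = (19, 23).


k = 12 = 1100_2 (binary, LSB first: 0011)
Double-and-add from P = (19, 23):
  bit 0 = 0: acc unchanged = O
  bit 1 = 0: acc unchanged = O
  bit 2 = 1: acc = O + (34, 10) = (34, 10)
  bit 3 = 1: acc = (34, 10) + (31, 12) = (30, 12)

12P = (30, 12)


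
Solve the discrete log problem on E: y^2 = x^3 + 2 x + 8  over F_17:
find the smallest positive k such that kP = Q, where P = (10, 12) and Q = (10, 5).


Enumerate multiples of P until we hit Q = (10, 5):
  1P = (10, 12)
  2P = (6, 10)
  3P = (14, 3)
  4P = (14, 14)
  5P = (6, 7)
  6P = (10, 5)
Match found at i = 6.

k = 6


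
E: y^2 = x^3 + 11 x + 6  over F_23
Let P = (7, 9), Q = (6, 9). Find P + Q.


P != Q, so use the chord formula.
s = (y2 - y1) / (x2 - x1) = (0) / (22) mod 23 = 0
x3 = s^2 - x1 - x2 mod 23 = 0^2 - 7 - 6 = 10
y3 = s (x1 - x3) - y1 mod 23 = 0 * (7 - 10) - 9 = 14

P + Q = (10, 14)


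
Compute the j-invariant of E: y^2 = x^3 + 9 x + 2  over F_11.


Delta = -16(4 a^3 + 27 b^2) mod 11 = 5
-1728 * (4 a)^3 = -1728 * (4*9)^3 mod 11 = 6
j = 6 * 5^(-1) mod 11 = 10

j = 10 (mod 11)


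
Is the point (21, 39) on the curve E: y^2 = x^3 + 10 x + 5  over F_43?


Check whether y^2 = x^3 + 10 x + 5 (mod 43) for (x, y) = (21, 39).
LHS: y^2 = 39^2 mod 43 = 16
RHS: x^3 + 10 x + 5 = 21^3 + 10*21 + 5 mod 43 = 16
LHS = RHS

Yes, on the curve


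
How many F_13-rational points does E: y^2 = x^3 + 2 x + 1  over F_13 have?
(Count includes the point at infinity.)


For each x in F_13, count y with y^2 = x^3 + 2 x + 1 mod 13:
  x = 0: RHS = 1, y in [1, 12]  -> 2 point(s)
  x = 1: RHS = 4, y in [2, 11]  -> 2 point(s)
  x = 2: RHS = 0, y in [0]  -> 1 point(s)
  x = 8: RHS = 9, y in [3, 10]  -> 2 point(s)
Affine points: 7. Add the point at infinity: total = 8.

#E(F_13) = 8


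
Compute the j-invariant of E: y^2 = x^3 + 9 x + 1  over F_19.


Delta = -16(4 a^3 + 27 b^2) mod 19 = 13
-1728 * (4 a)^3 = -1728 * (4*9)^3 mod 19 = 11
j = 11 * 13^(-1) mod 19 = 14

j = 14 (mod 19)


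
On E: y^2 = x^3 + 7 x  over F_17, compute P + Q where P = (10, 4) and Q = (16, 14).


P != Q, so use the chord formula.
s = (y2 - y1) / (x2 - x1) = (10) / (6) mod 17 = 13
x3 = s^2 - x1 - x2 mod 17 = 13^2 - 10 - 16 = 7
y3 = s (x1 - x3) - y1 mod 17 = 13 * (10 - 7) - 4 = 1

P + Q = (7, 1)


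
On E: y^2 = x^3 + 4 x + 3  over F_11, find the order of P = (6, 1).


Compute successive multiples of P until we hit O:
  1P = (6, 1)
  2P = (0, 5)
  3P = (3, 8)
  4P = (5, 4)
  5P = (9, 8)
  6P = (10, 8)
  7P = (7, 0)
  8P = (10, 3)
  ... (continuing to 14P)
  14P = O

ord(P) = 14


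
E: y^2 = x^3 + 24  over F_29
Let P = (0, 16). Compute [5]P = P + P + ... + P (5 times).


k = 5 = 101_2 (binary, LSB first: 101)
Double-and-add from P = (0, 16):
  bit 0 = 1: acc = O + (0, 16) = (0, 16)
  bit 1 = 0: acc unchanged = (0, 16)
  bit 2 = 1: acc = (0, 16) + (0, 16) = (0, 13)

5P = (0, 13)


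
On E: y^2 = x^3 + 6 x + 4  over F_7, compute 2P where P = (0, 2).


Doubling: s = (3 x1^2 + a) / (2 y1)
s = (3*0^2 + 6) / (2*2) mod 7 = 5
x3 = s^2 - 2 x1 mod 7 = 5^2 - 2*0 = 4
y3 = s (x1 - x3) - y1 mod 7 = 5 * (0 - 4) - 2 = 6

2P = (4, 6)


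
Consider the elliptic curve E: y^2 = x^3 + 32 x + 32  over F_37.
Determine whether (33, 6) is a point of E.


Check whether y^2 = x^3 + 32 x + 32 (mod 37) for (x, y) = (33, 6).
LHS: y^2 = 6^2 mod 37 = 36
RHS: x^3 + 32 x + 32 = 33^3 + 32*33 + 32 mod 37 = 25
LHS != RHS

No, not on the curve


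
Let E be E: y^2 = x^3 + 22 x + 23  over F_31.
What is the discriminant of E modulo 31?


4 a^3 + 27 b^2 = 4*22^3 + 27*23^2 = 42592 + 14283 = 56875
Delta = -16 * (56875) = -910000
Delta mod 31 = 5

Delta = 5 (mod 31)


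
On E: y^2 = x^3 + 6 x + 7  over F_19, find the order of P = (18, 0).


Compute successive multiples of P until we hit O:
  1P = (18, 0)
  2P = O

ord(P) = 2


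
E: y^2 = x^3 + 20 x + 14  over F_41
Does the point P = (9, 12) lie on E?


Check whether y^2 = x^3 + 20 x + 14 (mod 41) for (x, y) = (9, 12).
LHS: y^2 = 12^2 mod 41 = 21
RHS: x^3 + 20 x + 14 = 9^3 + 20*9 + 14 mod 41 = 21
LHS = RHS

Yes, on the curve


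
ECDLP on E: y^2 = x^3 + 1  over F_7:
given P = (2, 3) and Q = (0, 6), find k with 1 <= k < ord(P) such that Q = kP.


Enumerate multiples of P until we hit Q = (0, 6):
  1P = (2, 3)
  2P = (0, 1)
  3P = (6, 0)
  4P = (0, 6)
Match found at i = 4.

k = 4


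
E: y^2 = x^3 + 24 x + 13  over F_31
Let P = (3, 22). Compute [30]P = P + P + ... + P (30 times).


k = 30 = 11110_2 (binary, LSB first: 01111)
Double-and-add from P = (3, 22):
  bit 0 = 0: acc unchanged = O
  bit 1 = 1: acc = O + (27, 15) = (27, 15)
  bit 2 = 1: acc = (27, 15) + (15, 20) = (29, 22)
  bit 3 = 1: acc = (29, 22) + (26, 4) = (12, 18)
  bit 4 = 1: acc = (12, 18) + (28, 10) = (30, 22)

30P = (30, 22)


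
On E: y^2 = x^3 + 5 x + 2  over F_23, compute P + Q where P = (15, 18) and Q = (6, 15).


P != Q, so use the chord formula.
s = (y2 - y1) / (x2 - x1) = (20) / (14) mod 23 = 8
x3 = s^2 - x1 - x2 mod 23 = 8^2 - 15 - 6 = 20
y3 = s (x1 - x3) - y1 mod 23 = 8 * (15 - 20) - 18 = 11

P + Q = (20, 11)


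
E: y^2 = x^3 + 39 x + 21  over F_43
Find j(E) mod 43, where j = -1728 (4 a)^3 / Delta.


Delta = -16(4 a^3 + 27 b^2) mod 43 = 32
-1728 * (4 a)^3 = -1728 * (4*39)^3 mod 43 = 2
j = 2 * 32^(-1) mod 43 = 35

j = 35 (mod 43)


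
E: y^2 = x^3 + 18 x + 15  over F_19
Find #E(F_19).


For each x in F_19, count y with y^2 = x^3 + 18 x + 15 mod 19:
  x = 3: RHS = 1, y in [1, 18]  -> 2 point(s)
  x = 6: RHS = 16, y in [4, 15]  -> 2 point(s)
  x = 7: RHS = 9, y in [3, 16]  -> 2 point(s)
  x = 8: RHS = 6, y in [5, 14]  -> 2 point(s)
  x = 10: RHS = 17, y in [6, 13]  -> 2 point(s)
  x = 11: RHS = 5, y in [9, 10]  -> 2 point(s)
  x = 14: RHS = 9, y in [3, 16]  -> 2 point(s)
  x = 17: RHS = 9, y in [3, 16]  -> 2 point(s)
Affine points: 16. Add the point at infinity: total = 17.

#E(F_19) = 17


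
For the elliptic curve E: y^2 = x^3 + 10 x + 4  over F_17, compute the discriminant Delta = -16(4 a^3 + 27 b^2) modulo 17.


4 a^3 + 27 b^2 = 4*10^3 + 27*4^2 = 4000 + 432 = 4432
Delta = -16 * (4432) = -70912
Delta mod 17 = 12

Delta = 12 (mod 17)


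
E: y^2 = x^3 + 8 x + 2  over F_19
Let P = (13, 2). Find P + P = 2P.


Doubling: s = (3 x1^2 + a) / (2 y1)
s = (3*13^2 + 8) / (2*2) mod 19 = 10
x3 = s^2 - 2 x1 mod 19 = 10^2 - 2*13 = 17
y3 = s (x1 - x3) - y1 mod 19 = 10 * (13 - 17) - 2 = 15

2P = (17, 15)


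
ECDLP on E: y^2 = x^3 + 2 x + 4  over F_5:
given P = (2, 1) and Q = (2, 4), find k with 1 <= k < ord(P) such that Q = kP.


Enumerate multiples of P until we hit Q = (2, 4):
  1P = (2, 1)
  2P = (0, 3)
  3P = (4, 1)
  4P = (4, 4)
  5P = (0, 2)
  6P = (2, 4)
Match found at i = 6.

k = 6


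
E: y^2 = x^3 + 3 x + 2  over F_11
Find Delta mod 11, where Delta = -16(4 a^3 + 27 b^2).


4 a^3 + 27 b^2 = 4*3^3 + 27*2^2 = 108 + 108 = 216
Delta = -16 * (216) = -3456
Delta mod 11 = 9

Delta = 9 (mod 11)


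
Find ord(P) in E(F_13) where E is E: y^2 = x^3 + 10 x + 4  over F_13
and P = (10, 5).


Compute successive multiples of P until we hit O:
  1P = (10, 5)
  2P = (5, 7)
  3P = (7, 12)
  4P = (0, 2)
  5P = (4, 2)
  6P = (9, 2)
  7P = (3, 3)
  8P = (3, 10)
  ... (continuing to 15P)
  15P = O

ord(P) = 15


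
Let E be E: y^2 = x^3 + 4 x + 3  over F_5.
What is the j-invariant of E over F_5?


Delta = -16(4 a^3 + 27 b^2) mod 5 = 1
-1728 * (4 a)^3 = -1728 * (4*4)^3 mod 5 = 2
j = 2 * 1^(-1) mod 5 = 2

j = 2 (mod 5)


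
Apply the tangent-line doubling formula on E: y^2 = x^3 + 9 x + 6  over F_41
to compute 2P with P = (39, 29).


Doubling: s = (3 x1^2 + a) / (2 y1)
s = (3*39^2 + 9) / (2*29) mod 41 = 35
x3 = s^2 - 2 x1 mod 41 = 35^2 - 2*39 = 40
y3 = s (x1 - x3) - y1 mod 41 = 35 * (39 - 40) - 29 = 18

2P = (40, 18)


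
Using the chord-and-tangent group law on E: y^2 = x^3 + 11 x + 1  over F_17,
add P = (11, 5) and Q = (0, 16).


P != Q, so use the chord formula.
s = (y2 - y1) / (x2 - x1) = (11) / (6) mod 17 = 16
x3 = s^2 - x1 - x2 mod 17 = 16^2 - 11 - 0 = 7
y3 = s (x1 - x3) - y1 mod 17 = 16 * (11 - 7) - 5 = 8

P + Q = (7, 8)


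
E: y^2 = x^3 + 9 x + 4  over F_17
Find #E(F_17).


For each x in F_17, count y with y^2 = x^3 + 9 x + 4 mod 17:
  x = 0: RHS = 4, y in [2, 15]  -> 2 point(s)
  x = 2: RHS = 13, y in [8, 9]  -> 2 point(s)
  x = 4: RHS = 2, y in [6, 11]  -> 2 point(s)
  x = 5: RHS = 4, y in [2, 15]  -> 2 point(s)
  x = 6: RHS = 2, y in [6, 11]  -> 2 point(s)
  x = 7: RHS = 2, y in [6, 11]  -> 2 point(s)
  x = 9: RHS = 15, y in [7, 10]  -> 2 point(s)
  x = 12: RHS = 4, y in [2, 15]  -> 2 point(s)
  x = 14: RHS = 1, y in [1, 16]  -> 2 point(s)
Affine points: 18. Add the point at infinity: total = 19.

#E(F_17) = 19


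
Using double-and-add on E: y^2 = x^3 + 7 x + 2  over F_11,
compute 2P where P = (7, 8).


k = 2 = 10_2 (binary, LSB first: 01)
Double-and-add from P = (7, 8):
  bit 0 = 0: acc unchanged = O
  bit 1 = 1: acc = O + (8, 3) = (8, 3)

2P = (8, 3)


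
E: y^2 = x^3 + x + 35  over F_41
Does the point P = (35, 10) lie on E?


Check whether y^2 = x^3 + 1 x + 35 (mod 41) for (x, y) = (35, 10).
LHS: y^2 = 10^2 mod 41 = 18
RHS: x^3 + 1 x + 35 = 35^3 + 1*35 + 35 mod 41 = 18
LHS = RHS

Yes, on the curve


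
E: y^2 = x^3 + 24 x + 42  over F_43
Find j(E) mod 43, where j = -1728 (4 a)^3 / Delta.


Delta = -16(4 a^3 + 27 b^2) mod 43 = 30
-1728 * (4 a)^3 = -1728 * (4*24)^3 mod 43 = 41
j = 41 * 30^(-1) mod 43 = 20

j = 20 (mod 43)


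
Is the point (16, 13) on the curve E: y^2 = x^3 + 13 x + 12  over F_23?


Check whether y^2 = x^3 + 13 x + 12 (mod 23) for (x, y) = (16, 13).
LHS: y^2 = 13^2 mod 23 = 8
RHS: x^3 + 13 x + 12 = 16^3 + 13*16 + 12 mod 23 = 15
LHS != RHS

No, not on the curve


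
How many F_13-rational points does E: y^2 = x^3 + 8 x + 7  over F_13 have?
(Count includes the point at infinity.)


For each x in F_13, count y with y^2 = x^3 + 8 x + 7 mod 13:
  x = 1: RHS = 3, y in [4, 9]  -> 2 point(s)
  x = 4: RHS = 12, y in [5, 8]  -> 2 point(s)
  x = 5: RHS = 3, y in [4, 9]  -> 2 point(s)
  x = 7: RHS = 3, y in [4, 9]  -> 2 point(s)
  x = 11: RHS = 9, y in [3, 10]  -> 2 point(s)
Affine points: 10. Add the point at infinity: total = 11.

#E(F_13) = 11


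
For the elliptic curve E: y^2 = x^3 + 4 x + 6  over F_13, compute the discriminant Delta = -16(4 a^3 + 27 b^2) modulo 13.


4 a^3 + 27 b^2 = 4*4^3 + 27*6^2 = 256 + 972 = 1228
Delta = -16 * (1228) = -19648
Delta mod 13 = 8

Delta = 8 (mod 13)


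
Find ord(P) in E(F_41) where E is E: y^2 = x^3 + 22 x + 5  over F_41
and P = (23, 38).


Compute successive multiples of P until we hit O:
  1P = (23, 38)
  2P = (16, 5)
  3P = (10, 35)
  4P = (18, 1)
  5P = (40, 33)
  6P = (11, 26)
  7P = (8, 18)
  8P = (30, 21)
  ... (continuing to 44P)
  44P = O

ord(P) = 44


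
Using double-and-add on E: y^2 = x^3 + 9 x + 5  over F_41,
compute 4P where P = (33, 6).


k = 4 = 100_2 (binary, LSB first: 001)
Double-and-add from P = (33, 6):
  bit 0 = 0: acc unchanged = O
  bit 1 = 0: acc unchanged = O
  bit 2 = 1: acc = O + (2, 21) = (2, 21)

4P = (2, 21)


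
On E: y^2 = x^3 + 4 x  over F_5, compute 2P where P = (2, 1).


Doubling: s = (3 x1^2 + a) / (2 y1)
s = (3*2^2 + 4) / (2*1) mod 5 = 3
x3 = s^2 - 2 x1 mod 5 = 3^2 - 2*2 = 0
y3 = s (x1 - x3) - y1 mod 5 = 3 * (2 - 0) - 1 = 0

2P = (0, 0)


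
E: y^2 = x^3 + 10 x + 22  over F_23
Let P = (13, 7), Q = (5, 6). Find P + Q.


P != Q, so use the chord formula.
s = (y2 - y1) / (x2 - x1) = (22) / (15) mod 23 = 3
x3 = s^2 - x1 - x2 mod 23 = 3^2 - 13 - 5 = 14
y3 = s (x1 - x3) - y1 mod 23 = 3 * (13 - 14) - 7 = 13

P + Q = (14, 13)


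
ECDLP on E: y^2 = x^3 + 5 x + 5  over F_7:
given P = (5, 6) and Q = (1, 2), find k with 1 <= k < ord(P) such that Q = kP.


Enumerate multiples of P until we hit Q = (1, 2):
  1P = (5, 6)
  2P = (1, 2)
Match found at i = 2.

k = 2


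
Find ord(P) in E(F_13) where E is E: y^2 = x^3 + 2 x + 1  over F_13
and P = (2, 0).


Compute successive multiples of P until we hit O:
  1P = (2, 0)
  2P = O

ord(P) = 2


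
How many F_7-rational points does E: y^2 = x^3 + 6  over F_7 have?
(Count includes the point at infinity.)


For each x in F_7, count y with y^2 = x^3 + 0 x + 6 mod 7:
  x = 1: RHS = 0, y in [0]  -> 1 point(s)
  x = 2: RHS = 0, y in [0]  -> 1 point(s)
  x = 4: RHS = 0, y in [0]  -> 1 point(s)
Affine points: 3. Add the point at infinity: total = 4.

#E(F_7) = 4


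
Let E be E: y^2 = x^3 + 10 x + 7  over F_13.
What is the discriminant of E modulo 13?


4 a^3 + 27 b^2 = 4*10^3 + 27*7^2 = 4000 + 1323 = 5323
Delta = -16 * (5323) = -85168
Delta mod 13 = 8

Delta = 8 (mod 13)


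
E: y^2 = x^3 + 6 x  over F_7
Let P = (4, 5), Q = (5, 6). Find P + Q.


P != Q, so use the chord formula.
s = (y2 - y1) / (x2 - x1) = (1) / (1) mod 7 = 1
x3 = s^2 - x1 - x2 mod 7 = 1^2 - 4 - 5 = 6
y3 = s (x1 - x3) - y1 mod 7 = 1 * (4 - 6) - 5 = 0

P + Q = (6, 0)


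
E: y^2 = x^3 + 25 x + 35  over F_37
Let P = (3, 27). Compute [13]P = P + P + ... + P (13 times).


k = 13 = 1101_2 (binary, LSB first: 1011)
Double-and-add from P = (3, 27):
  bit 0 = 1: acc = O + (3, 27) = (3, 27)
  bit 1 = 0: acc unchanged = (3, 27)
  bit 2 = 1: acc = (3, 27) + (9, 8) = (34, 28)
  bit 3 = 1: acc = (34, 28) + (29, 27) = (14, 13)

13P = (14, 13)


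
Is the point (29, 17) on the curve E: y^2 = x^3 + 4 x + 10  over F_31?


Check whether y^2 = x^3 + 4 x + 10 (mod 31) for (x, y) = (29, 17).
LHS: y^2 = 17^2 mod 31 = 10
RHS: x^3 + 4 x + 10 = 29^3 + 4*29 + 10 mod 31 = 25
LHS != RHS

No, not on the curve


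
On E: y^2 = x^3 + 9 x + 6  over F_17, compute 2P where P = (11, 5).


Doubling: s = (3 x1^2 + a) / (2 y1)
s = (3*11^2 + 9) / (2*5) mod 17 = 10
x3 = s^2 - 2 x1 mod 17 = 10^2 - 2*11 = 10
y3 = s (x1 - x3) - y1 mod 17 = 10 * (11 - 10) - 5 = 5

2P = (10, 5)


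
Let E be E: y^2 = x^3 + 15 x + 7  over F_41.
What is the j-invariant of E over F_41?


Delta = -16(4 a^3 + 27 b^2) mod 41 = 17
-1728 * (4 a)^3 = -1728 * (4*15)^3 mod 41 = 10
j = 10 * 17^(-1) mod 41 = 3

j = 3 (mod 41)


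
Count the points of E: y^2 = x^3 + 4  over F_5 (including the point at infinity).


For each x in F_5, count y with y^2 = x^3 + 0 x + 4 mod 5:
  x = 0: RHS = 4, y in [2, 3]  -> 2 point(s)
  x = 1: RHS = 0, y in [0]  -> 1 point(s)
  x = 3: RHS = 1, y in [1, 4]  -> 2 point(s)
Affine points: 5. Add the point at infinity: total = 6.

#E(F_5) = 6


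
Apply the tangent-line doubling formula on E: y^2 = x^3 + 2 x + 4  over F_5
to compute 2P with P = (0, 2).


Doubling: s = (3 x1^2 + a) / (2 y1)
s = (3*0^2 + 2) / (2*2) mod 5 = 3
x3 = s^2 - 2 x1 mod 5 = 3^2 - 2*0 = 4
y3 = s (x1 - x3) - y1 mod 5 = 3 * (0 - 4) - 2 = 1

2P = (4, 1)


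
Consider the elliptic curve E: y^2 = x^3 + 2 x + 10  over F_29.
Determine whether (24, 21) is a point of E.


Check whether y^2 = x^3 + 2 x + 10 (mod 29) for (x, y) = (24, 21).
LHS: y^2 = 21^2 mod 29 = 6
RHS: x^3 + 2 x + 10 = 24^3 + 2*24 + 10 mod 29 = 20
LHS != RHS

No, not on the curve


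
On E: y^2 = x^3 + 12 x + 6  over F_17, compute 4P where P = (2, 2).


k = 4 = 100_2 (binary, LSB first: 001)
Double-and-add from P = (2, 2):
  bit 0 = 0: acc unchanged = O
  bit 1 = 0: acc unchanged = O
  bit 2 = 1: acc = O + (5, 2) = (5, 2)

4P = (5, 2)


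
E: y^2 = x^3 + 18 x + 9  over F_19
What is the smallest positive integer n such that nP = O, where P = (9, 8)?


Compute successive multiples of P until we hit O:
  1P = (9, 8)
  2P = (8, 0)
  3P = (9, 11)
  4P = O

ord(P) = 4


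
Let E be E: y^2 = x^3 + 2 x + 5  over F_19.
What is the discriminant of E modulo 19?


4 a^3 + 27 b^2 = 4*2^3 + 27*5^2 = 32 + 675 = 707
Delta = -16 * (707) = -11312
Delta mod 19 = 12

Delta = 12 (mod 19)


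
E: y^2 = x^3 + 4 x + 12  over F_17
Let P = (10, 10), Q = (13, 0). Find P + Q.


P != Q, so use the chord formula.
s = (y2 - y1) / (x2 - x1) = (7) / (3) mod 17 = 8
x3 = s^2 - x1 - x2 mod 17 = 8^2 - 10 - 13 = 7
y3 = s (x1 - x3) - y1 mod 17 = 8 * (10 - 7) - 10 = 14

P + Q = (7, 14)


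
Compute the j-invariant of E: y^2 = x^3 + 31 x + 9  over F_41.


Delta = -16(4 a^3 + 27 b^2) mod 41 = 21
-1728 * (4 a)^3 = -1728 * (4*31)^3 mod 41 = 35
j = 35 * 21^(-1) mod 41 = 29

j = 29 (mod 41)


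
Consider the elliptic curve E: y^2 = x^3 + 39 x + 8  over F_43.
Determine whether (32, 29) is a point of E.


Check whether y^2 = x^3 + 39 x + 8 (mod 43) for (x, y) = (32, 29).
LHS: y^2 = 29^2 mod 43 = 24
RHS: x^3 + 39 x + 8 = 32^3 + 39*32 + 8 mod 43 = 11
LHS != RHS

No, not on the curve


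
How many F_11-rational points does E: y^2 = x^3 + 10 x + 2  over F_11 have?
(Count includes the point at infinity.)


For each x in F_11, count y with y^2 = x^3 + 10 x + 2 mod 11:
  x = 3: RHS = 4, y in [2, 9]  -> 2 point(s)
  x = 5: RHS = 1, y in [1, 10]  -> 2 point(s)
  x = 6: RHS = 3, y in [5, 6]  -> 2 point(s)
  x = 8: RHS = 0, y in [0]  -> 1 point(s)
Affine points: 7. Add the point at infinity: total = 8.

#E(F_11) = 8


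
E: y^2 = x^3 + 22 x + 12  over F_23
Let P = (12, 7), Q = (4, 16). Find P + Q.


P != Q, so use the chord formula.
s = (y2 - y1) / (x2 - x1) = (9) / (15) mod 23 = 19
x3 = s^2 - x1 - x2 mod 23 = 19^2 - 12 - 4 = 0
y3 = s (x1 - x3) - y1 mod 23 = 19 * (12 - 0) - 7 = 14

P + Q = (0, 14)


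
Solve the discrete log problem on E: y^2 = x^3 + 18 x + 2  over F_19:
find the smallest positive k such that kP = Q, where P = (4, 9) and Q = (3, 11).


Enumerate multiples of P until we hit Q = (3, 11):
  1P = (4, 9)
  2P = (16, 4)
  3P = (3, 8)
  4P = (13, 1)
  5P = (11, 12)
  6P = (10, 2)
  7P = (9, 0)
  8P = (10, 17)
  9P = (11, 7)
  10P = (13, 18)
  11P = (3, 11)
Match found at i = 11.

k = 11


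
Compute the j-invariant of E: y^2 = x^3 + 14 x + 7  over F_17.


Delta = -16(4 a^3 + 27 b^2) mod 17 = 8
-1728 * (4 a)^3 = -1728 * (4*14)^3 mod 17 = 2
j = 2 * 8^(-1) mod 17 = 13

j = 13 (mod 17)


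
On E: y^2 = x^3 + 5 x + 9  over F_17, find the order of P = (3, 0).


Compute successive multiples of P until we hit O:
  1P = (3, 0)
  2P = O

ord(P) = 2


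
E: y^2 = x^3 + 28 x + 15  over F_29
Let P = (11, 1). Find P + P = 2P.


Doubling: s = (3 x1^2 + a) / (2 y1)
s = (3*11^2 + 28) / (2*1) mod 29 = 7
x3 = s^2 - 2 x1 mod 29 = 7^2 - 2*11 = 27
y3 = s (x1 - x3) - y1 mod 29 = 7 * (11 - 27) - 1 = 3

2P = (27, 3)


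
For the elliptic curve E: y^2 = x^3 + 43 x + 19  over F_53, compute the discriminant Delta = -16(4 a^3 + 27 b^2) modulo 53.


4 a^3 + 27 b^2 = 4*43^3 + 27*19^2 = 318028 + 9747 = 327775
Delta = -16 * (327775) = -5244400
Delta mod 53 = 3

Delta = 3 (mod 53)


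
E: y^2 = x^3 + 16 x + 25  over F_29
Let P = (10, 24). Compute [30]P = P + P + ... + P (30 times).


k = 30 = 11110_2 (binary, LSB first: 01111)
Double-and-add from P = (10, 24):
  bit 0 = 0: acc unchanged = O
  bit 1 = 1: acc = O + (3, 10) = (3, 10)
  bit 2 = 1: acc = (3, 10) + (0, 24) = (22, 11)
  bit 3 = 1: acc = (22, 11) + (13, 20) = (24, 20)
  bit 4 = 1: acc = (24, 20) + (9, 12) = (20, 15)

30P = (20, 15)


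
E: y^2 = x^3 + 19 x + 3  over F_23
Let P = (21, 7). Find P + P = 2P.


Doubling: s = (3 x1^2 + a) / (2 y1)
s = (3*21^2 + 19) / (2*7) mod 23 = 17
x3 = s^2 - 2 x1 mod 23 = 17^2 - 2*21 = 17
y3 = s (x1 - x3) - y1 mod 23 = 17 * (21 - 17) - 7 = 15

2P = (17, 15)


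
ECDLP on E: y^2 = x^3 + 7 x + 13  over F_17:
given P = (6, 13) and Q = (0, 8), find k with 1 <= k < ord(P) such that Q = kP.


Enumerate multiples of P until we hit Q = (0, 8):
  1P = (6, 13)
  2P = (1, 15)
  3P = (2, 16)
  4P = (0, 8)
Match found at i = 4.

k = 4


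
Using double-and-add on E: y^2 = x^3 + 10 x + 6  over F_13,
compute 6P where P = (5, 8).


k = 6 = 110_2 (binary, LSB first: 011)
Double-and-add from P = (5, 8):
  bit 0 = 0: acc unchanged = O
  bit 1 = 1: acc = O + (7, 9) = (7, 9)
  bit 2 = 1: acc = (7, 9) + (11, 11) = (5, 5)

6P = (5, 5)


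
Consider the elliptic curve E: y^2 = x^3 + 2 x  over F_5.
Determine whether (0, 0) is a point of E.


Check whether y^2 = x^3 + 2 x + 0 (mod 5) for (x, y) = (0, 0).
LHS: y^2 = 0^2 mod 5 = 0
RHS: x^3 + 2 x + 0 = 0^3 + 2*0 + 0 mod 5 = 0
LHS = RHS

Yes, on the curve


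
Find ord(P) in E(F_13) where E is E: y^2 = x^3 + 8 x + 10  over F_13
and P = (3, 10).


Compute successive multiples of P until we hit O:
  1P = (3, 10)
  2P = (6, 1)
  3P = (0, 7)
  4P = (11, 8)
  5P = (8, 1)
  6P = (12, 1)
  7P = (12, 12)
  8P = (8, 12)
  ... (continuing to 13P)
  13P = O

ord(P) = 13


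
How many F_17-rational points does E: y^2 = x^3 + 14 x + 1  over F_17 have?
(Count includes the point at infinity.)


For each x in F_17, count y with y^2 = x^3 + 14 x + 1 mod 17:
  x = 0: RHS = 1, y in [1, 16]  -> 2 point(s)
  x = 1: RHS = 16, y in [4, 13]  -> 2 point(s)
  x = 3: RHS = 2, y in [6, 11]  -> 2 point(s)
  x = 4: RHS = 2, y in [6, 11]  -> 2 point(s)
  x = 5: RHS = 9, y in [3, 14]  -> 2 point(s)
  x = 7: RHS = 0, y in [0]  -> 1 point(s)
  x = 8: RHS = 13, y in [8, 9]  -> 2 point(s)
  x = 10: RHS = 2, y in [6, 11]  -> 2 point(s)
  x = 13: RHS = 0, y in [0]  -> 1 point(s)
  x = 14: RHS = 0, y in [0]  -> 1 point(s)
  x = 15: RHS = 16, y in [4, 13]  -> 2 point(s)
Affine points: 19. Add the point at infinity: total = 20.

#E(F_17) = 20


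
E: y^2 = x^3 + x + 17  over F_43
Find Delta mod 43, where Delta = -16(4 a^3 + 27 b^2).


4 a^3 + 27 b^2 = 4*1^3 + 27*17^2 = 4 + 7803 = 7807
Delta = -16 * (7807) = -124912
Delta mod 43 = 3

Delta = 3 (mod 43)


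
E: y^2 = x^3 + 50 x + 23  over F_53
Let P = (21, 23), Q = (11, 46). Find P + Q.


P != Q, so use the chord formula.
s = (y2 - y1) / (x2 - x1) = (23) / (43) mod 53 = 3
x3 = s^2 - x1 - x2 mod 53 = 3^2 - 21 - 11 = 30
y3 = s (x1 - x3) - y1 mod 53 = 3 * (21 - 30) - 23 = 3

P + Q = (30, 3)


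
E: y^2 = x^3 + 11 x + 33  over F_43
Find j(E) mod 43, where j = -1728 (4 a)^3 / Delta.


Delta = -16(4 a^3 + 27 b^2) mod 43 = 14
-1728 * (4 a)^3 = -1728 * (4*11)^3 mod 43 = 35
j = 35 * 14^(-1) mod 43 = 24

j = 24 (mod 43)


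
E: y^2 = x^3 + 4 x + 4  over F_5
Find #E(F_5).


For each x in F_5, count y with y^2 = x^3 + 4 x + 4 mod 5:
  x = 0: RHS = 4, y in [2, 3]  -> 2 point(s)
  x = 1: RHS = 4, y in [2, 3]  -> 2 point(s)
  x = 2: RHS = 0, y in [0]  -> 1 point(s)
  x = 4: RHS = 4, y in [2, 3]  -> 2 point(s)
Affine points: 7. Add the point at infinity: total = 8.

#E(F_5) = 8


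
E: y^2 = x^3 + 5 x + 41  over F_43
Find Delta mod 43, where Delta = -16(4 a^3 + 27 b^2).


4 a^3 + 27 b^2 = 4*5^3 + 27*41^2 = 500 + 45387 = 45887
Delta = -16 * (45887) = -734192
Delta mod 43 = 33

Delta = 33 (mod 43)


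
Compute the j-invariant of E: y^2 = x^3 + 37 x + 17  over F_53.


Delta = -16(4 a^3 + 27 b^2) mod 53 = 26
-1728 * (4 a)^3 = -1728 * (4*37)^3 mod 53 = 33
j = 33 * 26^(-1) mod 53 = 40

j = 40 (mod 53)


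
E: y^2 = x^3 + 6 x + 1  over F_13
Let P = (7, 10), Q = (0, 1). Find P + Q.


P != Q, so use the chord formula.
s = (y2 - y1) / (x2 - x1) = (4) / (6) mod 13 = 5
x3 = s^2 - x1 - x2 mod 13 = 5^2 - 7 - 0 = 5
y3 = s (x1 - x3) - y1 mod 13 = 5 * (7 - 5) - 10 = 0

P + Q = (5, 0)


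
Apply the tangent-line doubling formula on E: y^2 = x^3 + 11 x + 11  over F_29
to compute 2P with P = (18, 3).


Doubling: s = (3 x1^2 + a) / (2 y1)
s = (3*18^2 + 11) / (2*3) mod 29 = 14
x3 = s^2 - 2 x1 mod 29 = 14^2 - 2*18 = 15
y3 = s (x1 - x3) - y1 mod 29 = 14 * (18 - 15) - 3 = 10

2P = (15, 10)


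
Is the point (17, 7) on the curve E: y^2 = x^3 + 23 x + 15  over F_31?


Check whether y^2 = x^3 + 23 x + 15 (mod 31) for (x, y) = (17, 7).
LHS: y^2 = 7^2 mod 31 = 18
RHS: x^3 + 23 x + 15 = 17^3 + 23*17 + 15 mod 31 = 18
LHS = RHS

Yes, on the curve


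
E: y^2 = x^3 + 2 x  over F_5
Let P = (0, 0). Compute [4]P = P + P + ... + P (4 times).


k = 4 = 100_2 (binary, LSB first: 001)
Double-and-add from P = (0, 0):
  bit 0 = 0: acc unchanged = O
  bit 1 = 0: acc unchanged = O
  bit 2 = 1: acc = O + O = O

4P = O


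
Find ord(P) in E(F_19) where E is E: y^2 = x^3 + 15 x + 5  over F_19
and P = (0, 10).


Compute successive multiples of P until we hit O:
  1P = (0, 10)
  2P = (16, 16)
  3P = (7, 4)
  4P = (17, 10)
  5P = (2, 9)
  6P = (3, 1)
  7P = (6, 8)
  8P = (11, 0)
  ... (continuing to 16P)
  16P = O

ord(P) = 16


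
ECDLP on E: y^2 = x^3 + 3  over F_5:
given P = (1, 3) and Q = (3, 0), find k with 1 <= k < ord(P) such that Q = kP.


Enumerate multiples of P until we hit Q = (3, 0):
  1P = (1, 3)
  2P = (2, 4)
  3P = (3, 0)
Match found at i = 3.

k = 3


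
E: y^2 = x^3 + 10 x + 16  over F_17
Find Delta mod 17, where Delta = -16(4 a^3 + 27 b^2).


4 a^3 + 27 b^2 = 4*10^3 + 27*16^2 = 4000 + 6912 = 10912
Delta = -16 * (10912) = -174592
Delta mod 17 = 15

Delta = 15 (mod 17)


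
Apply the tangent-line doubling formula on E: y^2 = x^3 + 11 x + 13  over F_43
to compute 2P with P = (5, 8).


Doubling: s = (3 x1^2 + a) / (2 y1)
s = (3*5^2 + 11) / (2*8) mod 43 = 0
x3 = s^2 - 2 x1 mod 43 = 0^2 - 2*5 = 33
y3 = s (x1 - x3) - y1 mod 43 = 0 * (5 - 33) - 8 = 35

2P = (33, 35)


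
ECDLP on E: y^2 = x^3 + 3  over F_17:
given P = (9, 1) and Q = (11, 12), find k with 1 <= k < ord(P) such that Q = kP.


Enumerate multiples of P until we hit Q = (11, 12):
  1P = (9, 1)
  2P = (1, 2)
  3P = (11, 12)
Match found at i = 3.

k = 3
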